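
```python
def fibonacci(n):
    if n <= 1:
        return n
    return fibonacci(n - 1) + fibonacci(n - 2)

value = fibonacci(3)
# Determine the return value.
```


fibonacci(3)
= fibonacci(2) + fibonacci(1)
Computing bottom-up: fibonacci(0)=0, fibonacci(1)=1, fibonacci(2)=1, fibonacci(3)=2
= 2


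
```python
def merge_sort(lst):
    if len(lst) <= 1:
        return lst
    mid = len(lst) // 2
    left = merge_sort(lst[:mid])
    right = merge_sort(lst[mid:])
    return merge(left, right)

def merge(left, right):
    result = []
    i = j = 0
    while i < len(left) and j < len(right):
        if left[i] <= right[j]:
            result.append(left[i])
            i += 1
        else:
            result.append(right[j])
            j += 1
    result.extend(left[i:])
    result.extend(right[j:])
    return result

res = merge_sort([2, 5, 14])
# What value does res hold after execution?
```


merge_sort([2, 5, 14])
Split into [2] and [5, 14]
Left sorted: [2]
Right sorted: [5, 14]
Merge [2] and [5, 14]
= [2, 5, 14]


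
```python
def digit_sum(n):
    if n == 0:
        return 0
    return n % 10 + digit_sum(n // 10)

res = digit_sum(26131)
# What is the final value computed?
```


digit_sum(26131)
= 1 + digit_sum(2613)
= 1 + 3 + digit_sum(261)
= 1 + 3 + 1 + digit_sum(26)
= 1 + 3 + 1 + 6 + digit_sum(2)
= 1 + 3 + 1 + 6 + 2 + digit_sum(0)
= 1 + 3 + 1 + 6 + 2 + 0
= 13


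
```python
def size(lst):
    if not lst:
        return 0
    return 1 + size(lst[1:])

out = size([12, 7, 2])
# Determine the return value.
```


size([12, 7, 2])
= 1 + size([7, 2])
= 1 + 1 + size([2])
= 1 + 1 + 1 + size([])
= 1 + 1 + 1 + 0
= 3


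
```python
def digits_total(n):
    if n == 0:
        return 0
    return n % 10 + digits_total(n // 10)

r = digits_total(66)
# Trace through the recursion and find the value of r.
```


digits_total(66)
= 6 + digits_total(6)
= 6 + 6 + digits_total(0)
= 6 + 6 + 0
= 12


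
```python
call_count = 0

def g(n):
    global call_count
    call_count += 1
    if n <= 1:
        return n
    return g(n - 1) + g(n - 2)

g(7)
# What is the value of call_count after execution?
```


g(7) calls g(6) and g(5); each non-base call branches into two more.
Let C(k) = total number of calls made by g(k), including the call to g(k) itself.
Base cases: C(0) = 1, C(1) = 1
Recurrence: C(k) = 1 + C(k-1) + C(k-2)
  C(2) = 1 + C(1) + C(0) = 1 + 1 + 1 = 3
  C(3) = 1 + C(2) + C(1) = 1 + 3 + 1 = 5
  C(4) = 1 + C(3) + C(2) = 1 + 5 + 3 = 9
  C(5) = 1 + C(4) + C(3) = 1 + 9 + 5 = 15
  C(6) = 1 + C(5) + C(4) = 1 + 15 + 9 = 25
  C(7) = 1 + C(6) + C(5) = 1 + 25 + 15 = 41
Total calls = C(7) = 41


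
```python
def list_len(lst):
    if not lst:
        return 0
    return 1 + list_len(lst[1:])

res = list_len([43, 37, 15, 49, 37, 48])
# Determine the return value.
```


list_len([43, 37, 15, 49, 37, 48])
= 1 + list_len([37, 15, 49, 37, 48])
= 1 + 1 + list_len([15, 49, 37, 48])
= 1 + 1 + 1 + list_len([49, 37, 48])
= 1 + 1 + 1 + 1 + list_len([37, 48])
= 1 + 1 + 1 + 1 + 1 + list_len([48])
= 1 + 1 + 1 + 1 + 1 + 1 + list_len([])
= 1 + 1 + 1 + 1 + 1 + 1 + 0
= 6


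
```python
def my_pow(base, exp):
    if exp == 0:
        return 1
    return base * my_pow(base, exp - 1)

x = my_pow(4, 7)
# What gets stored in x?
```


my_pow(4, 7)
= 4 * my_pow(4, 6)
= 4 * 4 * my_pow(4, 5)
= 4 * 4 * 4 * my_pow(4, 4)
= 4 * 4 * 4 * 4 * my_pow(4, 3)
= 4 * 4 * 4 * 4 * 4 * my_pow(4, 2)
= 4 * 4 * 4 * 4 * 4 * 4 * my_pow(4, 1)
= 4 * 4 * 4 * 4 * 4 * 4 * 4 * my_pow(4, 0)
= 4 * 4 * 4 * 4 * 4 * 4 * 4 * 1
= 16384


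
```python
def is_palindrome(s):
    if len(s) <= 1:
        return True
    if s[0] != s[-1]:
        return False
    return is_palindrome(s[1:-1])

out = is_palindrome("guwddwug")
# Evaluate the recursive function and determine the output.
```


is_palindrome("guwddwug")
"guwddwug": s[0]='g' == s[-1]='g' -> is_palindrome("uwddwu")
"uwddwu": s[0]='u' == s[-1]='u' -> is_palindrome("wddw")
"wddw": s[0]='w' == s[-1]='w' -> is_palindrome("dd")
"dd": s[0]='d' == s[-1]='d' -> is_palindrome("")
"": len <= 1 -> True
= True


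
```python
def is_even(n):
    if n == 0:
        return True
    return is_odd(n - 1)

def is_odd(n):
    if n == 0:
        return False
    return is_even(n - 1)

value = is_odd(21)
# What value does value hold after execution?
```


is_odd(21)
= is_even(20)
= is_odd(19)
= is_even(18)
= is_odd(17)
= is_even(16)
= is_odd(15)
= is_even(14)
= is_odd(13)
= is_even(12)
= is_odd(11)
= is_even(10)
= is_odd(9)
= is_even(8)
= is_odd(7)
= is_even(6)
= is_odd(5)
= is_even(4)
= is_odd(3)
= is_even(2)
= is_odd(1)
= is_even(0)
n == 0: return True
= True


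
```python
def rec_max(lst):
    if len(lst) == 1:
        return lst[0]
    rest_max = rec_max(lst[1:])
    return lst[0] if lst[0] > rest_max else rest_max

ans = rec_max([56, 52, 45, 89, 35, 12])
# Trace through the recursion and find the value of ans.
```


rec_max([56, 52, 45, 89, 35, 12])
= compare 56 with rec_max([52, 45, 89, 35, 12])
= compare 52 with rec_max([45, 89, 35, 12])
= compare 45 with rec_max([89, 35, 12])
= compare 89 with rec_max([35, 12])
= compare 35 with rec_max([12])
Base: rec_max([12]) = 12
compare 35 with 12: max = 35
compare 89 with 35: max = 89
compare 45 with 89: max = 89
compare 52 with 89: max = 89
compare 56 with 89: max = 89
= 89


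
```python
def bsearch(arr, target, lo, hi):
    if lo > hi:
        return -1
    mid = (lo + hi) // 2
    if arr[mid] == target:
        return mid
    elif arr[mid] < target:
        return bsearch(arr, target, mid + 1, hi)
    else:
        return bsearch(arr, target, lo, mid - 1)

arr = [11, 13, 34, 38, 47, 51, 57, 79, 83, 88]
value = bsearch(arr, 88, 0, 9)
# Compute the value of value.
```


bsearch(arr, 88, 0, 9)
lo=0, hi=9, mid=4, arr[mid]=47
47 < 88, search right half
lo=5, hi=9, mid=7, arr[mid]=79
79 < 88, search right half
lo=8, hi=9, mid=8, arr[mid]=83
83 < 88, search right half
lo=9, hi=9, mid=9, arr[mid]=88
arr[9] == 88, found at index 9
= 9


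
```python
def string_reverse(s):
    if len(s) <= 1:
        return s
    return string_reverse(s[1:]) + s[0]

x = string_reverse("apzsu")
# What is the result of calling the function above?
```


string_reverse("apzsu")
= string_reverse("pzsu") + "a"
= string_reverse("zsu") + "p" + "a"
= string_reverse("su") + "z" + "p" + "a"
= string_reverse("u") + "s" + "z" + "p" + "a"
= "u" + "s" + "z" + "p" + "a"
= "uszpa"


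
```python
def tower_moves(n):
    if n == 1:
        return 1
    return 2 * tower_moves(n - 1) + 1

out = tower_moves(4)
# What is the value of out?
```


tower_moves(4)
= 2 * tower_moves(3) + 1
= 2 * (2 * tower_moves(2) + 1) + 1
= 2 * (2 * (2 * tower_moves(1) + 1) + 1) + 1
Now compute bottom-up:
tower_moves(1) = 1
tower_moves(2) = 2 * 1 + 1 = 3
tower_moves(3) = 2 * 3 + 1 = 7
tower_moves(4) = 2 * 7 + 1 = 15
= 15


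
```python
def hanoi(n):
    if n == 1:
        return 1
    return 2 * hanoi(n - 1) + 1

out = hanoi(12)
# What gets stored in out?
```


hanoi(12)
= 2 * hanoi(11) + 1
= 2 * (2 * hanoi(10) + 1) + 1
= 2 * (2 * (2 * hanoi(9) + 1) + 1) + 1
= 2 * (2 * (2 * (2 * hanoi(8) + 1) + 1) + 1) + 1
= 2 * (2 * (2 * (2 * (2 * hanoi(7) + 1) + 1) + 1) + 1) + 1
= 2 * (2 * (2 * (2 * (2 * (2 * hanoi(6) + 1) + 1) + 1) + 1) + 1) + 1
= 2 * (2 * (2 * (2 * (2 * (2 * (2 * hanoi(5) + 1) + 1) + 1) + 1) + 1) + 1) + 1
= 2 * (2 * (2 * (2 * (2 * (2 * (2 * (2 * hanoi(4) + 1) + 1) + 1) + 1) + 1) + 1) + 1) + 1
= 2 * (2 * (2 * (2 * (2 * (2 * (2 * (2 * (2 * hanoi(3) + 1) + 1) + 1) + 1) + 1) + 1) + 1) + 1) + 1
= 2 * (2 * (2 * (2 * (2 * (2 * (2 * (2 * (2 * (2 * hanoi(2) + 1) + 1) + 1) + 1) + 1) + 1) + 1) + 1) + 1) + 1
= 2 * (2 * (2 * (2 * (2 * (2 * (2 * (2 * (2 * (2 * (2 * hanoi(1) + 1) + 1) + 1) + 1) + 1) + 1) + 1) + 1) + 1) + 1) + 1
Now compute bottom-up:
hanoi(1) = 1
hanoi(2) = 2 * 1 + 1 = 3
hanoi(3) = 2 * 3 + 1 = 7
hanoi(4) = 2 * 7 + 1 = 15
hanoi(5) = 2 * 15 + 1 = 31
hanoi(6) = 2 * 31 + 1 = 63
hanoi(7) = 2 * 63 + 1 = 127
hanoi(8) = 2 * 127 + 1 = 255
hanoi(9) = 2 * 255 + 1 = 511
hanoi(10) = 2 * 511 + 1 = 1023
hanoi(11) = 2 * 1023 + 1 = 2047
hanoi(12) = 2 * 2047 + 1 = 4095
= 4095


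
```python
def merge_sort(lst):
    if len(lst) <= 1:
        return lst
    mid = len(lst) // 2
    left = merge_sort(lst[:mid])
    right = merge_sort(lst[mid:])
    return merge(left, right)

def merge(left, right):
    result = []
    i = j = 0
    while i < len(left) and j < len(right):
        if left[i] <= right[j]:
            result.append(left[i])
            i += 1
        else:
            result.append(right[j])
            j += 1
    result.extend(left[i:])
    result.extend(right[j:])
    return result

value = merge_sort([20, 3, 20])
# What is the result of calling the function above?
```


merge_sort([20, 3, 20])
Split into [20] and [3, 20]
Left sorted: [20]
Right sorted: [3, 20]
Merge [20] and [3, 20]
= [3, 20, 20]


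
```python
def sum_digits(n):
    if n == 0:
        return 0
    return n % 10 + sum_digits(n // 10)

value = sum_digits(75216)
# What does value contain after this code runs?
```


sum_digits(75216)
= 6 + sum_digits(7521)
= 6 + 1 + sum_digits(752)
= 6 + 1 + 2 + sum_digits(75)
= 6 + 1 + 2 + 5 + sum_digits(7)
= 6 + 1 + 2 + 5 + 7 + sum_digits(0)
= 6 + 1 + 2 + 5 + 7 + 0
= 21


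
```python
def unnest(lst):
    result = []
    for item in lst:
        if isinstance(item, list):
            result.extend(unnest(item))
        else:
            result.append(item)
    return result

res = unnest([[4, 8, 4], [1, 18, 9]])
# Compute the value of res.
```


unnest([[4, 8, 4], [1, 18, 9]])
Processing each element:
  [4, 8, 4] is a list -> unnest recursively -> [4, 8, 4]
  [1, 18, 9] is a list -> unnest recursively -> [1, 18, 9]
= [4, 8, 4, 1, 18, 9]


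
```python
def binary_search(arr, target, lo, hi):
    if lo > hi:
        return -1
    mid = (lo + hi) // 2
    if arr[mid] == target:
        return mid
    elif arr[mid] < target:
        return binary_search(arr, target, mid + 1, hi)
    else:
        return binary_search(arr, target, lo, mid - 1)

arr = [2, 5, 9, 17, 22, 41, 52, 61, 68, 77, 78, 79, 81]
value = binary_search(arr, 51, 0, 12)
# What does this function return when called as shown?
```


binary_search(arr, 51, 0, 12)
lo=0, hi=12, mid=6, arr[mid]=52
52 > 51, search left half
lo=0, hi=5, mid=2, arr[mid]=9
9 < 51, search right half
lo=3, hi=5, mid=4, arr[mid]=22
22 < 51, search right half
lo=5, hi=5, mid=5, arr[mid]=41
41 < 51, search right half
lo > hi, target not found, return -1
= -1


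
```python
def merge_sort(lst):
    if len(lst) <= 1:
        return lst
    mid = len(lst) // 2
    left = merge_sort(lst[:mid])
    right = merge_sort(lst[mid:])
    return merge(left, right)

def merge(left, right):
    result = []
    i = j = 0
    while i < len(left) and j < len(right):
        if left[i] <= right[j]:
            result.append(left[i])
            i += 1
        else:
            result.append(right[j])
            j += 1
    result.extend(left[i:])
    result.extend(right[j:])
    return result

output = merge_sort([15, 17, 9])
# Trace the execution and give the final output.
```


merge_sort([15, 17, 9])
Split into [15] and [17, 9]
Left sorted: [15]
Right sorted: [9, 17]
Merge [15] and [9, 17]
= [9, 15, 17]


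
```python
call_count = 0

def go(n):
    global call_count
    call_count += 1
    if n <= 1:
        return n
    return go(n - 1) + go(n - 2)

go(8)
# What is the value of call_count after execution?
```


go(8) calls go(7) and go(6); each non-base call branches into two more.
Let C(k) = total number of calls made by go(k), including the call to go(k) itself.
Base cases: C(0) = 1, C(1) = 1
Recurrence: C(k) = 1 + C(k-1) + C(k-2)
  C(2) = 1 + C(1) + C(0) = 1 + 1 + 1 = 3
  C(3) = 1 + C(2) + C(1) = 1 + 3 + 1 = 5
  C(4) = 1 + C(3) + C(2) = 1 + 5 + 3 = 9
  C(5) = 1 + C(4) + C(3) = 1 + 9 + 5 = 15
  C(6) = 1 + C(5) + C(4) = 1 + 15 + 9 = 25
  C(7) = 1 + C(6) + C(5) = 1 + 25 + 15 = 41
  C(8) = 1 + C(7) + C(6) = 1 + 41 + 25 = 67
Total calls = C(8) = 67


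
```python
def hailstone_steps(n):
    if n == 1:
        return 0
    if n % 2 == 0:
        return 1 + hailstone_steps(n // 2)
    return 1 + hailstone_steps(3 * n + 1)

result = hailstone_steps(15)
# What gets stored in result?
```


hailstone_steps(15)
15 is odd -> 3*15+1 = 46 -> hailstone_steps(46)
46 is even -> hailstone_steps(23)
23 is odd -> 3*23+1 = 70 -> hailstone_steps(70)
70 is even -> hailstone_steps(35)
35 is odd -> 3*35+1 = 106 -> hailstone_steps(106)
106 is even -> hailstone_steps(53)
53 is odd -> 3*53+1 = 160 -> hailstone_steps(160)
160 is even -> hailstone_steps(80)
80 is even -> hailstone_steps(40)
40 is even -> hailstone_steps(20)
20 is even -> hailstone_steps(10)
10 is even -> hailstone_steps(5)
5 is odd -> 3*5+1 = 16 -> hailstone_steps(16)
16 is even -> hailstone_steps(8)
8 is even -> hailstone_steps(4)
4 is even -> hailstone_steps(2)
2 is even -> hailstone_steps(1)
Reached 1 after 17 steps
= 17


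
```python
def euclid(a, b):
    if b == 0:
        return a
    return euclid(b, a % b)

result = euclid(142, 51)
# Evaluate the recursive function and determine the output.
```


euclid(142, 51)
= euclid(51, 142 % 51) = euclid(51, 40)
= euclid(40, 51 % 40) = euclid(40, 11)
= euclid(11, 40 % 11) = euclid(11, 7)
= euclid(7, 11 % 7) = euclid(7, 4)
= euclid(4, 7 % 4) = euclid(4, 3)
= euclid(3, 4 % 3) = euclid(3, 1)
= euclid(1, 3 % 1) = euclid(1, 0)
b == 0, return a = 1


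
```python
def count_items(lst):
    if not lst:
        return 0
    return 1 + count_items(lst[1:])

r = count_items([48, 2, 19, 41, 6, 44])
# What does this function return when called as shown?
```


count_items([48, 2, 19, 41, 6, 44])
= 1 + count_items([2, 19, 41, 6, 44])
= 1 + 1 + count_items([19, 41, 6, 44])
= 1 + 1 + 1 + count_items([41, 6, 44])
= 1 + 1 + 1 + 1 + count_items([6, 44])
= 1 + 1 + 1 + 1 + 1 + count_items([44])
= 1 + 1 + 1 + 1 + 1 + 1 + count_items([])
= 1 + 1 + 1 + 1 + 1 + 1 + 0
= 6


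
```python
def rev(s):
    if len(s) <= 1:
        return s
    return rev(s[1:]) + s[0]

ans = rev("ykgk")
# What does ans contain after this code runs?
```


rev("ykgk")
= rev("kgk") + "y"
= rev("gk") + "k" + "y"
= rev("k") + "g" + "k" + "y"
= "k" + "g" + "k" + "y"
= "kgky"


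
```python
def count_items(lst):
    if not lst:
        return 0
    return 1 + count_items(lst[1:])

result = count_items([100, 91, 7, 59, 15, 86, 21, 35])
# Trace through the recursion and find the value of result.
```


count_items([100, 91, 7, 59, 15, 86, 21, 35])
= 1 + count_items([91, 7, 59, 15, 86, 21, 35])
= 1 + 1 + count_items([7, 59, 15, 86, 21, 35])
= 1 + 1 + 1 + count_items([59, 15, 86, 21, 35])
= 1 + 1 + 1 + 1 + count_items([15, 86, 21, 35])
= 1 + 1 + 1 + 1 + 1 + count_items([86, 21, 35])
= 1 + 1 + 1 + 1 + 1 + 1 + count_items([21, 35])
= 1 + 1 + 1 + 1 + 1 + 1 + 1 + count_items([35])
= 1 + 1 + 1 + 1 + 1 + 1 + 1 + 1 + count_items([])
= 1 + 1 + 1 + 1 + 1 + 1 + 1 + 1 + 0
= 8


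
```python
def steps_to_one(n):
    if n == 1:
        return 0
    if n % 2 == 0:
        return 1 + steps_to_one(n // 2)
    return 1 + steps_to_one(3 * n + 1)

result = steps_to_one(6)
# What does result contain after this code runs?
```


steps_to_one(6)
6 is even -> steps_to_one(3)
3 is odd -> 3*3+1 = 10 -> steps_to_one(10)
10 is even -> steps_to_one(5)
5 is odd -> 3*5+1 = 16 -> steps_to_one(16)
16 is even -> steps_to_one(8)
8 is even -> steps_to_one(4)
4 is even -> steps_to_one(2)
2 is even -> steps_to_one(1)
Reached 1 after 8 steps
= 8


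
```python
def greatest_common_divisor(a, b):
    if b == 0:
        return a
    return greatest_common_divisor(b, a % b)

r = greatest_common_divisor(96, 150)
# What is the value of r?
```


greatest_common_divisor(96, 150)
= greatest_common_divisor(150, 96 % 150) = greatest_common_divisor(150, 96)
= greatest_common_divisor(96, 150 % 96) = greatest_common_divisor(96, 54)
= greatest_common_divisor(54, 96 % 54) = greatest_common_divisor(54, 42)
= greatest_common_divisor(42, 54 % 42) = greatest_common_divisor(42, 12)
= greatest_common_divisor(12, 42 % 12) = greatest_common_divisor(12, 6)
= greatest_common_divisor(6, 12 % 6) = greatest_common_divisor(6, 0)
b == 0, return a = 6


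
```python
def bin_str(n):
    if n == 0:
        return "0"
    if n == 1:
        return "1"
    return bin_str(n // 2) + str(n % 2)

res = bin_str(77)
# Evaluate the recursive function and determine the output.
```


bin_str(77)
= bin_str(38) + "1"
= bin_str(19) + "0" + "1"
= bin_str(9) + "1" + "0" + "1"
= bin_str(4) + "1" + "1" + "0" + "1"
= bin_str(2) + "0" + "1" + "1" + "0" + "1"
= bin_str(1) + "0" + "0" + "1" + "1" + "0" + "1"
= "1" + "0" + "0" + "1" + "1" + "0" + "1"
= "1001101"


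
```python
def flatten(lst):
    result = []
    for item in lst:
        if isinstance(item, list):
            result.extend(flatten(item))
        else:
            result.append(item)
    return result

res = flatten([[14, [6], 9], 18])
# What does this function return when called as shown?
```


flatten([[14, [6], 9], 18])
Processing each element:
  [14, [6], 9] is a list -> flatten recursively -> [14, 6, 9]
  18 is not a list -> append 18
= [14, 6, 9, 18]


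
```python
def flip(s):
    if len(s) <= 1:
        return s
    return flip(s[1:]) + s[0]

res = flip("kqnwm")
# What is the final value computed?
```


flip("kqnwm")
= flip("qnwm") + "k"
= flip("nwm") + "q" + "k"
= flip("wm") + "n" + "q" + "k"
= flip("m") + "w" + "n" + "q" + "k"
= "m" + "w" + "n" + "q" + "k"
= "mwnqk"


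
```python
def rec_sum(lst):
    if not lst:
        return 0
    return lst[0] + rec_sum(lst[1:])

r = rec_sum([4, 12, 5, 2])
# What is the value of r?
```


rec_sum([4, 12, 5, 2])
= 4 + rec_sum([12, 5, 2])
= 4 + 12 + rec_sum([5, 2])
= 4 + 12 + 5 + rec_sum([2])
= 4 + 12 + 5 + 2 + rec_sum([])
= 4 + 12 + 5 + 2 + 0
= 23


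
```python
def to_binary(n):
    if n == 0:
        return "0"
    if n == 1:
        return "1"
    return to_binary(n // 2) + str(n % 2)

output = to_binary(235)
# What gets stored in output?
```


to_binary(235)
= to_binary(117) + "1"
= to_binary(58) + "1" + "1"
= to_binary(29) + "0" + "1" + "1"
= to_binary(14) + "1" + "0" + "1" + "1"
= to_binary(7) + "0" + "1" + "0" + "1" + "1"
= to_binary(3) + "1" + "0" + "1" + "0" + "1" + "1"
= to_binary(1) + "1" + "1" + "0" + "1" + "0" + "1" + "1"
= "1" + "1" + "1" + "0" + "1" + "0" + "1" + "1"
= "11101011"


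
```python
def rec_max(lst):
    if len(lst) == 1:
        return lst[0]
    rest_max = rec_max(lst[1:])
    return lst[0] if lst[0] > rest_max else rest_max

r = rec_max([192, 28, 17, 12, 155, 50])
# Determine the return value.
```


rec_max([192, 28, 17, 12, 155, 50])
= compare 192 with rec_max([28, 17, 12, 155, 50])
= compare 28 with rec_max([17, 12, 155, 50])
= compare 17 with rec_max([12, 155, 50])
= compare 12 with rec_max([155, 50])
= compare 155 with rec_max([50])
Base: rec_max([50]) = 50
compare 155 with 50: max = 155
compare 12 with 155: max = 155
compare 17 with 155: max = 155
compare 28 with 155: max = 155
compare 192 with 155: max = 192
= 192


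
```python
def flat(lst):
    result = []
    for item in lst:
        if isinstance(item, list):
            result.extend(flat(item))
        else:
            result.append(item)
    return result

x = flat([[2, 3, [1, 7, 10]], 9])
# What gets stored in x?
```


flat([[2, 3, [1, 7, 10]], 9])
Processing each element:
  [2, 3, [1, 7, 10]] is a list -> flat recursively -> [2, 3, 1, 7, 10]
  9 is not a list -> append 9
= [2, 3, 1, 7, 10, 9]


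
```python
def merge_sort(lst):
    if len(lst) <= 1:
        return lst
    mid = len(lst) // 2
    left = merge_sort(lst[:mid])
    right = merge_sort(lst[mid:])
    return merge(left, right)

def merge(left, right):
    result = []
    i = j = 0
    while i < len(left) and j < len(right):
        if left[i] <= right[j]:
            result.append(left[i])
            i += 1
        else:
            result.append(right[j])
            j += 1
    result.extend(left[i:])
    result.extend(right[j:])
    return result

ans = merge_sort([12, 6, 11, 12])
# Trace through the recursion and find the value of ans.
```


merge_sort([12, 6, 11, 12])
Split into [12, 6] and [11, 12]
Left sorted: [6, 12]
Right sorted: [11, 12]
Merge [6, 12] and [11, 12]
= [6, 11, 12, 12]


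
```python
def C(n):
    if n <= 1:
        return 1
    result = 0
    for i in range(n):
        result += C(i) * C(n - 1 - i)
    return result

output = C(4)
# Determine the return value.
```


C(4)
= sum of C(i) * C(4-1-i) for i in 0..3
First compute sub-values bottom-up:
  C(0) = 1, C(1) = 1
  C(2) = 1*1 + 1*1 = 2
  C(3) = 1*2 + 1*1 + 2*1 = 5
Now C(4):
  C(0)*C(3) = 1*5 = 5
  C(1)*C(2) = 1*2 = 2
  C(2)*C(1) = 2*1 = 2
  C(3)*C(0) = 5*1 = 5
= 5 + 2 + 2 + 5
= 14


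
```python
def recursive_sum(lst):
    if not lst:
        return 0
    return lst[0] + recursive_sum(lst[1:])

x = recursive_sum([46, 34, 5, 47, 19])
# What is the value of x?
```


recursive_sum([46, 34, 5, 47, 19])
= 46 + recursive_sum([34, 5, 47, 19])
= 46 + 34 + recursive_sum([5, 47, 19])
= 46 + 34 + 5 + recursive_sum([47, 19])
= 46 + 34 + 5 + 47 + recursive_sum([19])
= 46 + 34 + 5 + 47 + 19 + recursive_sum([])
= 46 + 34 + 5 + 47 + 19 + 0
= 151


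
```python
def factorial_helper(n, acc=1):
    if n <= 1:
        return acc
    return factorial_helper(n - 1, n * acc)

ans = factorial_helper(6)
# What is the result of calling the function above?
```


factorial_helper(6, 1)
= factorial_helper(5, 6 * 1) = factorial_helper(5, 6)
= factorial_helper(4, 5 * 6) = factorial_helper(4, 30)
= factorial_helper(3, 4 * 30) = factorial_helper(3, 120)
= factorial_helper(2, 3 * 120) = factorial_helper(2, 360)
= factorial_helper(1, 2 * 360) = factorial_helper(1, 720)
n <= 1, return acc = 720


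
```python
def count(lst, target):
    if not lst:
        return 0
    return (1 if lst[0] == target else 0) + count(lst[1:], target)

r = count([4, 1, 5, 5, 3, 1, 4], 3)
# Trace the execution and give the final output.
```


count([4, 1, 5, 5, 3, 1, 4], 3)
lst[0]=4 != 3: 0 + count([1, 5, 5, 3, 1, 4], 3)
lst[0]=1 != 3: 0 + count([5, 5, 3, 1, 4], 3)
lst[0]=5 != 3: 0 + count([5, 3, 1, 4], 3)
lst[0]=5 != 3: 0 + count([3, 1, 4], 3)
lst[0]=3 == 3: 1 + count([1, 4], 3)
lst[0]=1 != 3: 0 + count([4], 3)
lst[0]=4 != 3: 0 + count([], 3)
= 1


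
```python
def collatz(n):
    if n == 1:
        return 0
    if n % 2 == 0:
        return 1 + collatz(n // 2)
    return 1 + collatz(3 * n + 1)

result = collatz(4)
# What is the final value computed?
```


collatz(4)
4 is even -> collatz(2)
2 is even -> collatz(1)
Reached 1 after 2 steps
= 2


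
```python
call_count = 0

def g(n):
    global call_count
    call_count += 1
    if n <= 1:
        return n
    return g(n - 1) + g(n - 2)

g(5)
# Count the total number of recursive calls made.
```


g(5) calls g(4) and g(3); each non-base call branches into two more.
Let C(k) = total number of calls made by g(k), including the call to g(k) itself.
Base cases: C(0) = 1, C(1) = 1
Recurrence: C(k) = 1 + C(k-1) + C(k-2)
  C(2) = 1 + C(1) + C(0) = 1 + 1 + 1 = 3
  C(3) = 1 + C(2) + C(1) = 1 + 3 + 1 = 5
  C(4) = 1 + C(3) + C(2) = 1 + 5 + 3 = 9
  C(5) = 1 + C(4) + C(3) = 1 + 9 + 5 = 15
Total calls = C(5) = 15


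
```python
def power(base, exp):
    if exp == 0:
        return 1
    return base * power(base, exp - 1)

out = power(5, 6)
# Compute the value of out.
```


power(5, 6)
= 5 * power(5, 5)
= 5 * 5 * power(5, 4)
= 5 * 5 * 5 * power(5, 3)
= 5 * 5 * 5 * 5 * power(5, 2)
= 5 * 5 * 5 * 5 * 5 * power(5, 1)
= 5 * 5 * 5 * 5 * 5 * 5 * power(5, 0)
= 5 * 5 * 5 * 5 * 5 * 5 * 1
= 15625


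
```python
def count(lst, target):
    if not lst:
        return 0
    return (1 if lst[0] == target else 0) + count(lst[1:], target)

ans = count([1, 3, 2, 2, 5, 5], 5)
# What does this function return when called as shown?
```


count([1, 3, 2, 2, 5, 5], 5)
lst[0]=1 != 5: 0 + count([3, 2, 2, 5, 5], 5)
lst[0]=3 != 5: 0 + count([2, 2, 5, 5], 5)
lst[0]=2 != 5: 0 + count([2, 5, 5], 5)
lst[0]=2 != 5: 0 + count([5, 5], 5)
lst[0]=5 == 5: 1 + count([5], 5)
lst[0]=5 == 5: 1 + count([], 5)
= 2


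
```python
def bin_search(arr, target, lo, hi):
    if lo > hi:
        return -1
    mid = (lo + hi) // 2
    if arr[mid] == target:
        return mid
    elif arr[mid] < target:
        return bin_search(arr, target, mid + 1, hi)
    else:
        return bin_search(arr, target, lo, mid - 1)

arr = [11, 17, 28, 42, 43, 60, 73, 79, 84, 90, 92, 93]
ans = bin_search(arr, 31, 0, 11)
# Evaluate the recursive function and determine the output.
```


bin_search(arr, 31, 0, 11)
lo=0, hi=11, mid=5, arr[mid]=60
60 > 31, search left half
lo=0, hi=4, mid=2, arr[mid]=28
28 < 31, search right half
lo=3, hi=4, mid=3, arr[mid]=42
42 > 31, search left half
lo > hi, target not found, return -1
= -1


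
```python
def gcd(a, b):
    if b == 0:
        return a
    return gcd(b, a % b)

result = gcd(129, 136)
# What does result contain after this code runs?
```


gcd(129, 136)
= gcd(136, 129 % 136) = gcd(136, 129)
= gcd(129, 136 % 129) = gcd(129, 7)
= gcd(7, 129 % 7) = gcd(7, 3)
= gcd(3, 7 % 3) = gcd(3, 1)
= gcd(1, 3 % 1) = gcd(1, 0)
b == 0, return a = 1


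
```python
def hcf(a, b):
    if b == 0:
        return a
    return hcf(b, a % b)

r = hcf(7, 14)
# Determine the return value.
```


hcf(7, 14)
= hcf(14, 7 % 14) = hcf(14, 7)
= hcf(7, 14 % 7) = hcf(7, 0)
b == 0, return a = 7


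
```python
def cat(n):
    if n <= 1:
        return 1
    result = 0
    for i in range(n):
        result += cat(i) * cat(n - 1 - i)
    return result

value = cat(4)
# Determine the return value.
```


cat(4)
= sum of cat(i) * cat(4-1-i) for i in 0..3
First compute sub-values bottom-up:
  cat(0) = 1, cat(1) = 1
  cat(2) = 1*1 + 1*1 = 2
  cat(3) = 1*2 + 1*1 + 2*1 = 5
Now cat(4):
  cat(0)*cat(3) = 1*5 = 5
  cat(1)*cat(2) = 1*2 = 2
  cat(2)*cat(1) = 2*1 = 2
  cat(3)*cat(0) = 5*1 = 5
= 5 + 2 + 2 + 5
= 14


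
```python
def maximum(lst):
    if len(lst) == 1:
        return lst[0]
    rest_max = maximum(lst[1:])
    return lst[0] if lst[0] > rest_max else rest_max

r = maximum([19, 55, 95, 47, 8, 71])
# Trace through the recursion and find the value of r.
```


maximum([19, 55, 95, 47, 8, 71])
= compare 19 with maximum([55, 95, 47, 8, 71])
= compare 55 with maximum([95, 47, 8, 71])
= compare 95 with maximum([47, 8, 71])
= compare 47 with maximum([8, 71])
= compare 8 with maximum([71])
Base: maximum([71]) = 71
compare 8 with 71: max = 71
compare 47 with 71: max = 71
compare 95 with 71: max = 95
compare 55 with 95: max = 95
compare 19 with 95: max = 95
= 95


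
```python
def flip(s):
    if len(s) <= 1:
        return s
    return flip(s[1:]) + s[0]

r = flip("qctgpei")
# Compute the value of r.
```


flip("qctgpei")
= flip("ctgpei") + "q"
= flip("tgpei") + "c" + "q"
= flip("gpei") + "t" + "c" + "q"
= flip("pei") + "g" + "t" + "c" + "q"
= flip("ei") + "p" + "g" + "t" + "c" + "q"
= flip("i") + "e" + "p" + "g" + "t" + "c" + "q"
= "i" + "e" + "p" + "g" + "t" + "c" + "q"
= "iepgtcq"


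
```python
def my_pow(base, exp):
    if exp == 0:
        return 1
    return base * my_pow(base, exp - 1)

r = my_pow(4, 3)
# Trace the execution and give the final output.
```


my_pow(4, 3)
= 4 * my_pow(4, 2)
= 4 * 4 * my_pow(4, 1)
= 4 * 4 * 4 * my_pow(4, 0)
= 4 * 4 * 4 * 1
= 64


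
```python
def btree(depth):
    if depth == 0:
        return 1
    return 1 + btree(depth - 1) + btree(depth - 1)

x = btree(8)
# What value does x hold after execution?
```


btree(8)
= 1 + btree(7) + btree(7)
= 1 + 2 * btree(7)
btree(k) = 2^(k+1) - 1
btree(0) = 1
btree(1) = 3
btree(2) = 7
btree(3) = 15
btree(4) = 31
btree(8) = 2^9 - 1 = 511


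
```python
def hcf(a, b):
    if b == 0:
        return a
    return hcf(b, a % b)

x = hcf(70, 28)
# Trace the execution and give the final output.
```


hcf(70, 28)
= hcf(28, 70 % 28) = hcf(28, 14)
= hcf(14, 28 % 14) = hcf(14, 0)
b == 0, return a = 14


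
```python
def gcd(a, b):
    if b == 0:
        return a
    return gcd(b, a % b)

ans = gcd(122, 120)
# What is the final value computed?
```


gcd(122, 120)
= gcd(120, 122 % 120) = gcd(120, 2)
= gcd(2, 120 % 2) = gcd(2, 0)
b == 0, return a = 2


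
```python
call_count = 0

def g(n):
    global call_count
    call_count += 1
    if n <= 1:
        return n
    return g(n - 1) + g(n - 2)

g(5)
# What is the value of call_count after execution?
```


g(5) calls g(4) and g(3); each non-base call branches into two more.
Let C(k) = total number of calls made by g(k), including the call to g(k) itself.
Base cases: C(0) = 1, C(1) = 1
Recurrence: C(k) = 1 + C(k-1) + C(k-2)
  C(2) = 1 + C(1) + C(0) = 1 + 1 + 1 = 3
  C(3) = 1 + C(2) + C(1) = 1 + 3 + 1 = 5
  C(4) = 1 + C(3) + C(2) = 1 + 5 + 3 = 9
  C(5) = 1 + C(4) + C(3) = 1 + 9 + 5 = 15
Total calls = C(5) = 15


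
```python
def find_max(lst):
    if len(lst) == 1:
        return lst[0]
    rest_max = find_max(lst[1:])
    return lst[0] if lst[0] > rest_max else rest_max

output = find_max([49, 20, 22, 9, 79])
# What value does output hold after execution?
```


find_max([49, 20, 22, 9, 79])
= compare 49 with find_max([20, 22, 9, 79])
= compare 20 with find_max([22, 9, 79])
= compare 22 with find_max([9, 79])
= compare 9 with find_max([79])
Base: find_max([79]) = 79
compare 9 with 79: max = 79
compare 22 with 79: max = 79
compare 20 with 79: max = 79
compare 49 with 79: max = 79
= 79


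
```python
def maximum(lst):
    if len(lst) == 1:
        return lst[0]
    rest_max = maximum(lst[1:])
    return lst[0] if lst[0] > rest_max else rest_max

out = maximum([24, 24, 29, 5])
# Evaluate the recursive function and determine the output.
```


maximum([24, 24, 29, 5])
= compare 24 with maximum([24, 29, 5])
= compare 24 with maximum([29, 5])
= compare 29 with maximum([5])
Base: maximum([5]) = 5
compare 29 with 5: max = 29
compare 24 with 29: max = 29
compare 24 with 29: max = 29
= 29


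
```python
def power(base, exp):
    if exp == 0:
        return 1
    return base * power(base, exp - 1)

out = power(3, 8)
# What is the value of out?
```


power(3, 8)
= 3 * power(3, 7)
= 3 * 3 * power(3, 6)
= 3 * 3 * 3 * power(3, 5)
= 3 * 3 * 3 * 3 * power(3, 4)
= 3 * 3 * 3 * 3 * 3 * power(3, 3)
= 3 * 3 * 3 * 3 * 3 * 3 * power(3, 2)
= 3 * 3 * 3 * 3 * 3 * 3 * 3 * power(3, 1)
= 3 * 3 * 3 * 3 * 3 * 3 * 3 * 3 * power(3, 0)
= 3 * 3 * 3 * 3 * 3 * 3 * 3 * 3 * 1
= 6561


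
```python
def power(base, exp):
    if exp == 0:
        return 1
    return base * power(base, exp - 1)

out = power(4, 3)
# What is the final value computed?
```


power(4, 3)
= 4 * power(4, 2)
= 4 * 4 * power(4, 1)
= 4 * 4 * 4 * power(4, 0)
= 4 * 4 * 4 * 1
= 64


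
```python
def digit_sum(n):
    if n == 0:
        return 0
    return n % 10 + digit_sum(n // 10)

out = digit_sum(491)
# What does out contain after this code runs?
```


digit_sum(491)
= 1 + digit_sum(49)
= 1 + 9 + digit_sum(4)
= 1 + 9 + 4 + digit_sum(0)
= 1 + 9 + 4 + 0
= 14


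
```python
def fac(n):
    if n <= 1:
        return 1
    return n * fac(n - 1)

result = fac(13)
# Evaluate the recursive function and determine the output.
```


fac(13)
= 13 * fac(12)
= 13 * 12 * fac(11)
= 13 * 12 * 11 * fac(10)
= 13 * 12 * 11 * 10 * fac(9)
= 13 * 12 * 11 * 10 * 9 * fac(8)
= 13 * 12 * 11 * 10 * 9 * 8 * fac(7)
= 13 * 12 * 11 * 10 * 9 * 8 * 7 * fac(6)
= 13 * 12 * 11 * 10 * 9 * 8 * 7 * 6 * fac(5)
= 13 * 12 * 11 * 10 * 9 * 8 * 7 * 6 * 5 * fac(4)
= 13 * 12 * 11 * 10 * 9 * 8 * 7 * 6 * 5 * 4 * fac(3)
= 13 * 12 * 11 * 10 * 9 * 8 * 7 * 6 * 5 * 4 * 3 * fac(2)
= 13 * 12 * 11 * 10 * 9 * 8 * 7 * 6 * 5 * 4 * 3 * 2 * fac(1)
= 13 * 12 * 11 * 10 * 9 * 8 * 7 * 6 * 5 * 4 * 3 * 2 * 1
= 6227020800


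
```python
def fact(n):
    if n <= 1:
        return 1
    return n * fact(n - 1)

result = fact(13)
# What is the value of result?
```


fact(13)
= 13 * fact(12)
= 13 * 12 * fact(11)
= 13 * 12 * 11 * fact(10)
= 13 * 12 * 11 * 10 * fact(9)
= 13 * 12 * 11 * 10 * 9 * fact(8)
= 13 * 12 * 11 * 10 * 9 * 8 * fact(7)
= 13 * 12 * 11 * 10 * 9 * 8 * 7 * fact(6)
= 13 * 12 * 11 * 10 * 9 * 8 * 7 * 6 * fact(5)
= 13 * 12 * 11 * 10 * 9 * 8 * 7 * 6 * 5 * fact(4)
= 13 * 12 * 11 * 10 * 9 * 8 * 7 * 6 * 5 * 4 * fact(3)
= 13 * 12 * 11 * 10 * 9 * 8 * 7 * 6 * 5 * 4 * 3 * fact(2)
= 13 * 12 * 11 * 10 * 9 * 8 * 7 * 6 * 5 * 4 * 3 * 2 * fact(1)
= 13 * 12 * 11 * 10 * 9 * 8 * 7 * 6 * 5 * 4 * 3 * 2 * 1
= 6227020800


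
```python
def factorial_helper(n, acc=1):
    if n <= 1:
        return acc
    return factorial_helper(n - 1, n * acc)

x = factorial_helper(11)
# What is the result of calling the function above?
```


factorial_helper(11, 1)
= factorial_helper(10, 11 * 1) = factorial_helper(10, 11)
= factorial_helper(9, 10 * 11) = factorial_helper(9, 110)
= factorial_helper(8, 9 * 110) = factorial_helper(8, 990)
= factorial_helper(7, 8 * 990) = factorial_helper(7, 7920)
= factorial_helper(6, 7 * 7920) = factorial_helper(6, 55440)
= factorial_helper(5, 6 * 55440) = factorial_helper(5, 332640)
= factorial_helper(4, 5 * 332640) = factorial_helper(4, 1663200)
= factorial_helper(3, 4 * 1663200) = factorial_helper(3, 6652800)
= factorial_helper(2, 3 * 6652800) = factorial_helper(2, 19958400)
= factorial_helper(1, 2 * 19958400) = factorial_helper(1, 39916800)
n <= 1, return acc = 39916800


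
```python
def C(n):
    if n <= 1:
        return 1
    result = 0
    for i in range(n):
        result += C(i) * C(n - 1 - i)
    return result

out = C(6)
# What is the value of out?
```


C(6)
= sum of C(i) * C(6-1-i) for i in 0..5
First compute sub-values bottom-up:
  C(0) = 1, C(1) = 1
  C(2) = 1*1 + 1*1 = 2
  C(3) = 1*2 + 1*1 + 2*1 = 5
  C(4) = 1*5 + 1*2 + 2*1 + 5*1 = 14
  C(5) = 1*14 + 1*5 + 2*2 + 5*1 + 14*1 = 42
Now C(6):
  C(0)*C(5) = 1*42 = 42
  C(1)*C(4) = 1*14 = 14
  C(2)*C(3) = 2*5 = 10
  C(3)*C(2) = 5*2 = 10
  C(4)*C(1) = 14*1 = 14
  C(5)*C(0) = 42*1 = 42
= 42 + 14 + 10 + 10 + 14 + 42
= 132


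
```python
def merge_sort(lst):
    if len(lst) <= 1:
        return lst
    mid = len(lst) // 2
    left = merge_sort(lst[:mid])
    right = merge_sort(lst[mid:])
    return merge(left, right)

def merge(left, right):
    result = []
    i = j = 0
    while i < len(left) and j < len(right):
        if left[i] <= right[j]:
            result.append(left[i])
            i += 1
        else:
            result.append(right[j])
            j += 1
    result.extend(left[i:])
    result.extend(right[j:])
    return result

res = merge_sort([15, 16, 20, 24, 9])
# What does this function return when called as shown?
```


merge_sort([15, 16, 20, 24, 9])
Split into [15, 16] and [20, 24, 9]
Left sorted: [15, 16]
Right sorted: [9, 20, 24]
Merge [15, 16] and [9, 20, 24]
= [9, 15, 16, 20, 24]


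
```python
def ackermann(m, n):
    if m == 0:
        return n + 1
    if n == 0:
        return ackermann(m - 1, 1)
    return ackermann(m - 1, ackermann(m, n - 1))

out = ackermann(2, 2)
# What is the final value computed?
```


ackermann(2, 2)
= ackermann(1, ackermann(2, 1))
First compute ackermann(2, 1) = 5
= ackermann(1, 5)
= 7


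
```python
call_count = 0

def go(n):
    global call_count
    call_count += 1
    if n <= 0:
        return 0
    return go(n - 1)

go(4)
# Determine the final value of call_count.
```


go(4) calls go(3) calls ... calls go(0)
Total calls: 4 + 1 (for base case) = 5


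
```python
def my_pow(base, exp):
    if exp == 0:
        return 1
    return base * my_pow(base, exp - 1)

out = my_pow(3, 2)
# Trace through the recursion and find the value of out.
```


my_pow(3, 2)
= 3 * my_pow(3, 1)
= 3 * 3 * my_pow(3, 0)
= 3 * 3 * 1
= 9


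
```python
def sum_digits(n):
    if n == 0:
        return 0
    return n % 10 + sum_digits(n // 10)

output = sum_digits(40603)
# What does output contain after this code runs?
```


sum_digits(40603)
= 3 + sum_digits(4060)
= 3 + 0 + sum_digits(406)
= 3 + 0 + 6 + sum_digits(40)
= 3 + 0 + 6 + 0 + sum_digits(4)
= 3 + 0 + 6 + 0 + 4 + sum_digits(0)
= 3 + 0 + 6 + 0 + 4 + 0
= 13


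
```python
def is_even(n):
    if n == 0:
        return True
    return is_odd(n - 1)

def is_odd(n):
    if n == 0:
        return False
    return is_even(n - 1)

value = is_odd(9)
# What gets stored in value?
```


is_odd(9)
= is_even(8)
= is_odd(7)
= is_even(6)
= is_odd(5)
= is_even(4)
= is_odd(3)
= is_even(2)
= is_odd(1)
= is_even(0)
n == 0: return True
= True


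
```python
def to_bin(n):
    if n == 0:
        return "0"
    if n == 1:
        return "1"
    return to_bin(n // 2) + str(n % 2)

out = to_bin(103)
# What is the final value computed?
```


to_bin(103)
= to_bin(51) + "1"
= to_bin(25) + "1" + "1"
= to_bin(12) + "1" + "1" + "1"
= to_bin(6) + "0" + "1" + "1" + "1"
= to_bin(3) + "0" + "0" + "1" + "1" + "1"
= to_bin(1) + "1" + "0" + "0" + "1" + "1" + "1"
= "1" + "1" + "0" + "0" + "1" + "1" + "1"
= "1100111"


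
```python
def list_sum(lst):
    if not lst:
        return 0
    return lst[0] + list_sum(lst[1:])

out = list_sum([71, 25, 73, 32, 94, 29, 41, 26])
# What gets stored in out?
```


list_sum([71, 25, 73, 32, 94, 29, 41, 26])
= 71 + list_sum([25, 73, 32, 94, 29, 41, 26])
= 71 + 25 + list_sum([73, 32, 94, 29, 41, 26])
= 71 + 25 + 73 + list_sum([32, 94, 29, 41, 26])
= 71 + 25 + 73 + 32 + list_sum([94, 29, 41, 26])
= 71 + 25 + 73 + 32 + 94 + list_sum([29, 41, 26])
= 71 + 25 + 73 + 32 + 94 + 29 + list_sum([41, 26])
= 71 + 25 + 73 + 32 + 94 + 29 + 41 + list_sum([26])
= 71 + 25 + 73 + 32 + 94 + 29 + 41 + 26 + list_sum([])
= 71 + 25 + 73 + 32 + 94 + 29 + 41 + 26 + 0
= 391


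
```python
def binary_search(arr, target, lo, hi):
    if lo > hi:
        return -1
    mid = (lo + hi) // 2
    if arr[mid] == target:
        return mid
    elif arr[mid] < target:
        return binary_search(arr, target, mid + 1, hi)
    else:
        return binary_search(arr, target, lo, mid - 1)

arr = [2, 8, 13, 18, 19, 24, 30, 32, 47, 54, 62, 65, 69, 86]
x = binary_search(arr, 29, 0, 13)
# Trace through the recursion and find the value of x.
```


binary_search(arr, 29, 0, 13)
lo=0, hi=13, mid=6, arr[mid]=30
30 > 29, search left half
lo=0, hi=5, mid=2, arr[mid]=13
13 < 29, search right half
lo=3, hi=5, mid=4, arr[mid]=19
19 < 29, search right half
lo=5, hi=5, mid=5, arr[mid]=24
24 < 29, search right half
lo > hi, target not found, return -1
= -1


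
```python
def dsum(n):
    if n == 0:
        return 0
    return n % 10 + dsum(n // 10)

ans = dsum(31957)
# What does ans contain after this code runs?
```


dsum(31957)
= 7 + dsum(3195)
= 7 + 5 + dsum(319)
= 7 + 5 + 9 + dsum(31)
= 7 + 5 + 9 + 1 + dsum(3)
= 7 + 5 + 9 + 1 + 3 + dsum(0)
= 7 + 5 + 9 + 1 + 3 + 0
= 25


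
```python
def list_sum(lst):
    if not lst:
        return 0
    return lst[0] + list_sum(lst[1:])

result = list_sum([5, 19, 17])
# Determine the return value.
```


list_sum([5, 19, 17])
= 5 + list_sum([19, 17])
= 5 + 19 + list_sum([17])
= 5 + 19 + 17 + list_sum([])
= 5 + 19 + 17 + 0
= 41


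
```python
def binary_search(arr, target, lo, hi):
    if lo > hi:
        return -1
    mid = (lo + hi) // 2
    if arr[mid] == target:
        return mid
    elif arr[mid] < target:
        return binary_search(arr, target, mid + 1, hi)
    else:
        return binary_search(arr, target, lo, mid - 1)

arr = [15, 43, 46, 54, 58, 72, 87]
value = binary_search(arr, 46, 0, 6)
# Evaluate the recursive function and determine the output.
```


binary_search(arr, 46, 0, 6)
lo=0, hi=6, mid=3, arr[mid]=54
54 > 46, search left half
lo=0, hi=2, mid=1, arr[mid]=43
43 < 46, search right half
lo=2, hi=2, mid=2, arr[mid]=46
arr[2] == 46, found at index 2
= 2


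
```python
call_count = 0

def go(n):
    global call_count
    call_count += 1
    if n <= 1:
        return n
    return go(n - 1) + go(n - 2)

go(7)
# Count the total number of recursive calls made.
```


go(7) calls go(6) and go(5); each non-base call branches into two more.
Let C(k) = total number of calls made by go(k), including the call to go(k) itself.
Base cases: C(0) = 1, C(1) = 1
Recurrence: C(k) = 1 + C(k-1) + C(k-2)
  C(2) = 1 + C(1) + C(0) = 1 + 1 + 1 = 3
  C(3) = 1 + C(2) + C(1) = 1 + 3 + 1 = 5
  C(4) = 1 + C(3) + C(2) = 1 + 5 + 3 = 9
  C(5) = 1 + C(4) + C(3) = 1 + 9 + 5 = 15
  C(6) = 1 + C(5) + C(4) = 1 + 15 + 9 = 25
  C(7) = 1 + C(6) + C(5) = 1 + 25 + 15 = 41
Total calls = C(7) = 41
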